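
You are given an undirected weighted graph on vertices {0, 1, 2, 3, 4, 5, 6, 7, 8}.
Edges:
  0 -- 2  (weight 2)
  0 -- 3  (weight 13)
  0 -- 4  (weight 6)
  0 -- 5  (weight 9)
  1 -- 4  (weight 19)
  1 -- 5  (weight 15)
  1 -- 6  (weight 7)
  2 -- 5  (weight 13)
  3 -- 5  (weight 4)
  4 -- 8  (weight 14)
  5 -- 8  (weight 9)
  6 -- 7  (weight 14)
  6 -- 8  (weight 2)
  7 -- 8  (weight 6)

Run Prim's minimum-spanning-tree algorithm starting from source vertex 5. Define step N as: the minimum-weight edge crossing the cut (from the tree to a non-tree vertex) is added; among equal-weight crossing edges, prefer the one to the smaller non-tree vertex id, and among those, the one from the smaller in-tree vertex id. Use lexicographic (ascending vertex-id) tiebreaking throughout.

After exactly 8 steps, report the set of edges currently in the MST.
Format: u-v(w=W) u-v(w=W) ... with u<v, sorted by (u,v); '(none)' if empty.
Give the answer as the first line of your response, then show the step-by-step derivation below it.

0-2(w=2) 0-4(w=6) 0-5(w=9) 1-6(w=7) 3-5(w=4) 5-8(w=9) 6-8(w=2) 7-8(w=6)

step 1: add edge 3-5 (w=4); MST = {3-5(w=4)}
step 2: add edge 0-5 (w=9); MST = {0-5(w=9) 3-5(w=4)}
step 3: add edge 0-2 (w=2); MST = {0-2(w=2) 0-5(w=9) 3-5(w=4)}
step 4: add edge 0-4 (w=6); MST = {0-2(w=2) 0-4(w=6) 0-5(w=9) 3-5(w=4)}
step 5: add edge 5-8 (w=9); MST = {0-2(w=2) 0-4(w=6) 0-5(w=9) 3-5(w=4) 5-8(w=9)}
step 6: add edge 6-8 (w=2); MST = {0-2(w=2) 0-4(w=6) 0-5(w=9) 3-5(w=4) 5-8(w=9) 6-8(w=2)}
step 7: add edge 7-8 (w=6); MST = {0-2(w=2) 0-4(w=6) 0-5(w=9) 3-5(w=4) 5-8(w=9) 6-8(w=2) 7-8(w=6)}
step 8: add edge 1-6 (w=7); MST = {0-2(w=2) 0-4(w=6) 0-5(w=9) 1-6(w=7) 3-5(w=4) 5-8(w=9) 6-8(w=2) 7-8(w=6)}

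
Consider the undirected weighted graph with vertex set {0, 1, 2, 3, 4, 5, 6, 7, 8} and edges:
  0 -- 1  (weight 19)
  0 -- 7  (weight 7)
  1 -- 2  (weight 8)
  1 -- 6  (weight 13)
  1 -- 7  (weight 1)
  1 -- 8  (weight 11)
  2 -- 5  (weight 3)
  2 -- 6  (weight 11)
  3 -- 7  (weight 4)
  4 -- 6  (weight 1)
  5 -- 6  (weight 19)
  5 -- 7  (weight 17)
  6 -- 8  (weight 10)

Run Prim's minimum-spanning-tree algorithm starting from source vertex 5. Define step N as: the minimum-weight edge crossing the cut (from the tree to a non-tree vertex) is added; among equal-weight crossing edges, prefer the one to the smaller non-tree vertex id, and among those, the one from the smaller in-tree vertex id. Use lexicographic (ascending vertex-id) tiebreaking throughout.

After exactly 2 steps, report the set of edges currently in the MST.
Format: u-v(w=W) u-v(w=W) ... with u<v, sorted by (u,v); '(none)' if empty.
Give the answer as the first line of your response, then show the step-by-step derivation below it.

1-2(w=8) 2-5(w=3)

step 1: add edge 2-5 (w=3); MST = {2-5(w=3)}
step 2: add edge 1-2 (w=8); MST = {1-2(w=8) 2-5(w=3)}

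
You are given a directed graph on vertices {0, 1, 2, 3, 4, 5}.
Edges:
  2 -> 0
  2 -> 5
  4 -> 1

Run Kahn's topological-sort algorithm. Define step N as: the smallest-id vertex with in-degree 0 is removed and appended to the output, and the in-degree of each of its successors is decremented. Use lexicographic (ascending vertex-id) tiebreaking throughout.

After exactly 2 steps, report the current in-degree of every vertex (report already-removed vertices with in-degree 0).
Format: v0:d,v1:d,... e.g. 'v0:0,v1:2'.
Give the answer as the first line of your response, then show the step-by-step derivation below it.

v0:0,v1:1,v2:0,v3:0,v4:0,v5:0

step 1: output 2; order=[2]; indeg=(0,1,0,0,0,0)
step 2: output 0; order=[2,0]; indeg=(0,1,0,0,0,0)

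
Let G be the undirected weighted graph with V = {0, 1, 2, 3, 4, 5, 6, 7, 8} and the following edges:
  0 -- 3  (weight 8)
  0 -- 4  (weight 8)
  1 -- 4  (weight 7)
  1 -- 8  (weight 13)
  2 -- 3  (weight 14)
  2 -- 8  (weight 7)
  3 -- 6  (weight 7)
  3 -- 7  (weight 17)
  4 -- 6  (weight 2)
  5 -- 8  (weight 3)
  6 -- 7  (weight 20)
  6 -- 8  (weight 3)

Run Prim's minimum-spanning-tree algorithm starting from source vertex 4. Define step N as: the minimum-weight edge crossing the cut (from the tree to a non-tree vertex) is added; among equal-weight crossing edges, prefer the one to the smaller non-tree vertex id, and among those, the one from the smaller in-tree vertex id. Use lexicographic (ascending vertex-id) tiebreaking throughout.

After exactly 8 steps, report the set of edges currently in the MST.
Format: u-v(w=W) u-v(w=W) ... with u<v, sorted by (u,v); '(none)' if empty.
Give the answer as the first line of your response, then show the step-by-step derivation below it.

0-3(w=8) 1-4(w=7) 2-8(w=7) 3-6(w=7) 3-7(w=17) 4-6(w=2) 5-8(w=3) 6-8(w=3)

step 1: add edge 4-6 (w=2); MST = {4-6(w=2)}
step 2: add edge 6-8 (w=3); MST = {4-6(w=2) 6-8(w=3)}
step 3: add edge 5-8 (w=3); MST = {4-6(w=2) 5-8(w=3) 6-8(w=3)}
step 4: add edge 1-4 (w=7); MST = {1-4(w=7) 4-6(w=2) 5-8(w=3) 6-8(w=3)}
step 5: add edge 2-8 (w=7); MST = {1-4(w=7) 2-8(w=7) 4-6(w=2) 5-8(w=3) 6-8(w=3)}
step 6: add edge 3-6 (w=7); MST = {1-4(w=7) 2-8(w=7) 3-6(w=7) 4-6(w=2) 5-8(w=3) 6-8(w=3)}
step 7: add edge 0-3 (w=8); MST = {0-3(w=8) 1-4(w=7) 2-8(w=7) 3-6(w=7) 4-6(w=2) 5-8(w=3) 6-8(w=3)}
step 8: add edge 3-7 (w=17); MST = {0-3(w=8) 1-4(w=7) 2-8(w=7) 3-6(w=7) 3-7(w=17) 4-6(w=2) 5-8(w=3) 6-8(w=3)}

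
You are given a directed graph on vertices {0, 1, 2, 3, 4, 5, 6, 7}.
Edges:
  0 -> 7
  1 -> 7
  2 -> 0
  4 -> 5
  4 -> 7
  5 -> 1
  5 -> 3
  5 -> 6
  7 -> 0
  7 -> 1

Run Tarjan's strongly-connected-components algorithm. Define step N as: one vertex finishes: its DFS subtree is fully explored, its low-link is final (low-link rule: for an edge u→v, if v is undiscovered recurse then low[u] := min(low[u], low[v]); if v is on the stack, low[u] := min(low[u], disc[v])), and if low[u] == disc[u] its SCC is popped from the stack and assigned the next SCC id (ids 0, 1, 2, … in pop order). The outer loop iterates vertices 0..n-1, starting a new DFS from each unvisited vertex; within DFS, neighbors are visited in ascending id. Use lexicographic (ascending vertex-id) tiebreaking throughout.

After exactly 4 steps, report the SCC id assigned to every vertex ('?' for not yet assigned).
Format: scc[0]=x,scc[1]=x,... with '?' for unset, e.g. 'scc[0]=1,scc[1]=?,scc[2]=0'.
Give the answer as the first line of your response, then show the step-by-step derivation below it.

scc[0]=0,scc[1]=0,scc[2]=1,scc[3]=?,scc[4]=?,scc[5]=?,scc[6]=?,scc[7]=0

step 1: low=(low[0]=0,low[1]=1,low[2]=?,low[3]=?,low[4]=?,low[5]=?,low[6]=?,low[7]=0); scc=(scc[0]=?,scc[1]=?,scc[2]=?,scc[3]=?,scc[4]=?,scc[5]=?,scc[6]=?,scc[7]=?)
step 2: low=(low[0]=0,low[1]=1,low[2]=?,low[3]=?,low[4]=?,low[5]=?,low[6]=?,low[7]=0); scc=(scc[0]=?,scc[1]=?,scc[2]=?,scc[3]=?,scc[4]=?,scc[5]=?,scc[6]=?,scc[7]=?)
step 3: low=(low[0]=0,low[1]=1,low[2]=?,low[3]=?,low[4]=?,low[5]=?,low[6]=?,low[7]=0); scc=(scc[0]=0,scc[1]=0,scc[2]=?,scc[3]=?,scc[4]=?,scc[5]=?,scc[6]=?,scc[7]=0)
step 4: low=(low[0]=0,low[1]=1,low[2]=3,low[3]=?,low[4]=?,low[5]=?,low[6]=?,low[7]=0); scc=(scc[0]=0,scc[1]=0,scc[2]=1,scc[3]=?,scc[4]=?,scc[5]=?,scc[6]=?,scc[7]=0)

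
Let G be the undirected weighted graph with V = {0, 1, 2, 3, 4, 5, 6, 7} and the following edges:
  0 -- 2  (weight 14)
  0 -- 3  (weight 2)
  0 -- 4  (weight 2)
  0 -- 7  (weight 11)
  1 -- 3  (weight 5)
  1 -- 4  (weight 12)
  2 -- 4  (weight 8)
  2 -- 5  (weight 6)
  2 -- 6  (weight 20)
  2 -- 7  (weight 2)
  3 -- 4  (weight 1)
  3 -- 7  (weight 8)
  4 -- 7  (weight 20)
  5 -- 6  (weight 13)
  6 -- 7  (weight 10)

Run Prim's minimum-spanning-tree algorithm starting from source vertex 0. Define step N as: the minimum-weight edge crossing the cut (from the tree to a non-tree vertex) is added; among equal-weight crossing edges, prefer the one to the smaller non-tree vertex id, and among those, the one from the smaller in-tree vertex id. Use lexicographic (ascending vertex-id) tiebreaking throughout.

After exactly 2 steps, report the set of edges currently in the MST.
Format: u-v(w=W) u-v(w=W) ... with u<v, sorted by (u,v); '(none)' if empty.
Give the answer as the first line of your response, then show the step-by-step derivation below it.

0-3(w=2) 3-4(w=1)

step 1: add edge 0-3 (w=2); MST = {0-3(w=2)}
step 2: add edge 3-4 (w=1); MST = {0-3(w=2) 3-4(w=1)}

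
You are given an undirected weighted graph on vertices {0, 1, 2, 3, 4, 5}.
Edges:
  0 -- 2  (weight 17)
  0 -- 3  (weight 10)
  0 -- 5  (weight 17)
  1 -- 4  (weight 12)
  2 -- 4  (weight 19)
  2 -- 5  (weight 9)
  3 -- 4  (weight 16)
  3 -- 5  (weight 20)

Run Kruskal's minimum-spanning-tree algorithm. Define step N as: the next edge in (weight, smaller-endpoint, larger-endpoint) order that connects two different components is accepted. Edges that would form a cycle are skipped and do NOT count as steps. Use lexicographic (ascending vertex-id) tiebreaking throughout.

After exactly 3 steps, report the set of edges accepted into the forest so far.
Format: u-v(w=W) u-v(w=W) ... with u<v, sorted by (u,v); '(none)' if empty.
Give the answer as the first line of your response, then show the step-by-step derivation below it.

0-3(w=10) 1-4(w=12) 2-5(w=9)

step 1: add edge 2-5 (w=9); MST = {2-5(w=9)}
step 2: add edge 0-3 (w=10); MST = {0-3(w=10) 2-5(w=9)}
step 3: add edge 1-4 (w=12); MST = {0-3(w=10) 1-4(w=12) 2-5(w=9)}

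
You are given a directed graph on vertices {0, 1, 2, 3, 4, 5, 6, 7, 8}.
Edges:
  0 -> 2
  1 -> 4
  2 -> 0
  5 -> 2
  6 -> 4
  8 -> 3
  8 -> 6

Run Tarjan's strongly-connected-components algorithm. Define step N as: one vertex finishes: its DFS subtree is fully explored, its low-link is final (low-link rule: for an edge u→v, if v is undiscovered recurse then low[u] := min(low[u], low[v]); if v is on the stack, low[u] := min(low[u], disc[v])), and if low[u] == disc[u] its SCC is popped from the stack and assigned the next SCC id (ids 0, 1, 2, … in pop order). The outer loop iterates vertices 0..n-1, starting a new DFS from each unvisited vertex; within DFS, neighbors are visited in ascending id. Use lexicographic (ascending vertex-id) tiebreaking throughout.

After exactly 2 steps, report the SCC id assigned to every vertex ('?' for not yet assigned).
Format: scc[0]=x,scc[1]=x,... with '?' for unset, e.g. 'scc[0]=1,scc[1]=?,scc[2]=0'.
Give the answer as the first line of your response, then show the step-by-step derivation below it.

scc[0]=0,scc[1]=?,scc[2]=0,scc[3]=?,scc[4]=?,scc[5]=?,scc[6]=?,scc[7]=?,scc[8]=?

step 1: low=(low[0]=0,low[1]=?,low[2]=0,low[3]=?,low[4]=?,low[5]=?,low[6]=?,low[7]=?,low[8]=?); scc=(scc[0]=?,scc[1]=?,scc[2]=?,scc[3]=?,scc[4]=?,scc[5]=?,scc[6]=?,scc[7]=?,scc[8]=?)
step 2: low=(low[0]=0,low[1]=?,low[2]=0,low[3]=?,low[4]=?,low[5]=?,low[6]=?,low[7]=?,low[8]=?); scc=(scc[0]=0,scc[1]=?,scc[2]=0,scc[3]=?,scc[4]=?,scc[5]=?,scc[6]=?,scc[7]=?,scc[8]=?)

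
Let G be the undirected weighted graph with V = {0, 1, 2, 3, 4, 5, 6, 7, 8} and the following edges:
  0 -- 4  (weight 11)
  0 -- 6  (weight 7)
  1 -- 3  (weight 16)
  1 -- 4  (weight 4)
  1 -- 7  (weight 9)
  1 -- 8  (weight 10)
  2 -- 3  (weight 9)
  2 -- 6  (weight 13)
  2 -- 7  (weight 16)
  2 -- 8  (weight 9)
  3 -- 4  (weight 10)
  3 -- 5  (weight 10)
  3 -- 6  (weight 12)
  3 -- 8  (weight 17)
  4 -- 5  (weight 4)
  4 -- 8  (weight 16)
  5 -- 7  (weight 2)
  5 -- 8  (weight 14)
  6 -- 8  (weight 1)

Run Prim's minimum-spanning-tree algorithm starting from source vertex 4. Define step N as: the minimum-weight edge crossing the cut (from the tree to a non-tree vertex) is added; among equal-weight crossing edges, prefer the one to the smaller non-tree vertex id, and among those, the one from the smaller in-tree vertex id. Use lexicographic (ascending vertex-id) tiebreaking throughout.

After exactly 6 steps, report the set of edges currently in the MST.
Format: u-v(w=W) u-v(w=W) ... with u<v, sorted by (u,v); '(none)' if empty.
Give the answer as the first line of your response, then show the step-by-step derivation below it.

1-4(w=4) 2-3(w=9) 2-8(w=9) 3-4(w=10) 4-5(w=4) 5-7(w=2)

step 1: add edge 1-4 (w=4); MST = {1-4(w=4)}
step 2: add edge 4-5 (w=4); MST = {1-4(w=4) 4-5(w=4)}
step 3: add edge 5-7 (w=2); MST = {1-4(w=4) 4-5(w=4) 5-7(w=2)}
step 4: add edge 3-4 (w=10); MST = {1-4(w=4) 3-4(w=10) 4-5(w=4) 5-7(w=2)}
step 5: add edge 2-3 (w=9); MST = {1-4(w=4) 2-3(w=9) 3-4(w=10) 4-5(w=4) 5-7(w=2)}
step 6: add edge 2-8 (w=9); MST = {1-4(w=4) 2-3(w=9) 2-8(w=9) 3-4(w=10) 4-5(w=4) 5-7(w=2)}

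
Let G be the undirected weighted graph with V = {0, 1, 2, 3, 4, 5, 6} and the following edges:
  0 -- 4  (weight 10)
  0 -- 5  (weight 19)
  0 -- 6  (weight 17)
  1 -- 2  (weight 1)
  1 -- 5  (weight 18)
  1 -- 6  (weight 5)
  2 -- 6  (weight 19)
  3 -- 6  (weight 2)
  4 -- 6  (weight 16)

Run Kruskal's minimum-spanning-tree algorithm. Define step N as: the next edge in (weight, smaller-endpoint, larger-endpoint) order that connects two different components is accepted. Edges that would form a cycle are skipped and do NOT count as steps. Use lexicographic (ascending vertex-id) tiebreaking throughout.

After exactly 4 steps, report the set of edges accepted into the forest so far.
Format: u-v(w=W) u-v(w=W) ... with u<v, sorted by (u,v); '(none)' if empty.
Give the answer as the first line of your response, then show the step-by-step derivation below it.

0-4(w=10) 1-2(w=1) 1-6(w=5) 3-6(w=2)

step 1: add edge 1-2 (w=1); MST = {1-2(w=1)}
step 2: add edge 3-6 (w=2); MST = {1-2(w=1) 3-6(w=2)}
step 3: add edge 1-6 (w=5); MST = {1-2(w=1) 1-6(w=5) 3-6(w=2)}
step 4: add edge 0-4 (w=10); MST = {0-4(w=10) 1-2(w=1) 1-6(w=5) 3-6(w=2)}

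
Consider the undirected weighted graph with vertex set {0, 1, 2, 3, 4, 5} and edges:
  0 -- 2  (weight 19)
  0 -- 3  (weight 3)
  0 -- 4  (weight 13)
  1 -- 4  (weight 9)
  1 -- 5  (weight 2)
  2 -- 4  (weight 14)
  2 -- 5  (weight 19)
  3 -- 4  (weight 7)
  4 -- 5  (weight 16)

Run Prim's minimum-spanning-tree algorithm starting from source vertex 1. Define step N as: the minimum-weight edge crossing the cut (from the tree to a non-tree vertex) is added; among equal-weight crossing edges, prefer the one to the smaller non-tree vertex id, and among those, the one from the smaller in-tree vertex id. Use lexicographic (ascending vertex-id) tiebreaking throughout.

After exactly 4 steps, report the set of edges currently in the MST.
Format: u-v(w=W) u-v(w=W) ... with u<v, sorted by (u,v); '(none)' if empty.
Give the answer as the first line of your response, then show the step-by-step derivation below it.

0-3(w=3) 1-4(w=9) 1-5(w=2) 3-4(w=7)

step 1: add edge 1-5 (w=2); MST = {1-5(w=2)}
step 2: add edge 1-4 (w=9); MST = {1-4(w=9) 1-5(w=2)}
step 3: add edge 3-4 (w=7); MST = {1-4(w=9) 1-5(w=2) 3-4(w=7)}
step 4: add edge 0-3 (w=3); MST = {0-3(w=3) 1-4(w=9) 1-5(w=2) 3-4(w=7)}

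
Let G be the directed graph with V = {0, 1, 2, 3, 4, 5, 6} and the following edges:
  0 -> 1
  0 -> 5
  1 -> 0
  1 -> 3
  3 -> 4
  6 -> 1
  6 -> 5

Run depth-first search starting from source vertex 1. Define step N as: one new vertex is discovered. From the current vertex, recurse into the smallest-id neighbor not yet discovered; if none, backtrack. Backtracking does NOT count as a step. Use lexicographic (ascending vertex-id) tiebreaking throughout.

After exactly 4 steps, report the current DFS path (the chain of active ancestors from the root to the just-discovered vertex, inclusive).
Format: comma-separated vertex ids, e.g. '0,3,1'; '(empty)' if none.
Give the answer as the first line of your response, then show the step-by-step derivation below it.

1,3

step 1: discover 1; path=1; order=1
step 2: discover 0; path=1>0; order=1,0
step 3: discover 5; path=1>0>5; order=1,0,5
step 4: discover 3; path=1>3; order=1,0,5,3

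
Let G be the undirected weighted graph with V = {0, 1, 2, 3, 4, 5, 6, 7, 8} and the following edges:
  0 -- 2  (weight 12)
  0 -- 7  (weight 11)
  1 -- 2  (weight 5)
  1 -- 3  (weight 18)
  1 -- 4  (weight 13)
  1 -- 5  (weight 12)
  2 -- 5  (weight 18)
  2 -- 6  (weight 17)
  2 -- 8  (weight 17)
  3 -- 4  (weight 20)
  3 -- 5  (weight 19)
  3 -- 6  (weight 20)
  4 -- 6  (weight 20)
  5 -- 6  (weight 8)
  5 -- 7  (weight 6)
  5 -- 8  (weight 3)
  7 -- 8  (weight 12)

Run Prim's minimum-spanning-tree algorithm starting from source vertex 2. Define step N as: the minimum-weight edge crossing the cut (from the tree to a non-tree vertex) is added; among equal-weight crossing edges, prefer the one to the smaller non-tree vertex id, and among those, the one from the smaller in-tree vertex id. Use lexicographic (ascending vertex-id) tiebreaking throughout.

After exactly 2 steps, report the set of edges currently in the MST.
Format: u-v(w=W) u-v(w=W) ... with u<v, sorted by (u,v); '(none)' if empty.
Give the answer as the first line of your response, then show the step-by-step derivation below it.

0-2(w=12) 1-2(w=5)

step 1: add edge 1-2 (w=5); MST = {1-2(w=5)}
step 2: add edge 0-2 (w=12); MST = {0-2(w=12) 1-2(w=5)}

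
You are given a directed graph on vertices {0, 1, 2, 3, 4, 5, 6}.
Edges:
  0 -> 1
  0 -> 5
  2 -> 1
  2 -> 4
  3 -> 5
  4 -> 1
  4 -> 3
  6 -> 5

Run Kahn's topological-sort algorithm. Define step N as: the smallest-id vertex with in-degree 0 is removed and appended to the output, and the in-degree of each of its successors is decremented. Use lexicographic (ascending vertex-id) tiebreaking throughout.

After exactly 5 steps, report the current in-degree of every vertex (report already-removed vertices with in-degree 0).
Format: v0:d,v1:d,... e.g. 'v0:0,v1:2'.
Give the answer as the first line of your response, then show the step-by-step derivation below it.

v0:0,v1:0,v2:0,v3:0,v4:0,v5:1,v6:0

step 1: output 0; order=[0]; indeg=(0,2,0,1,1,2,0)
step 2: output 2; order=[0,2]; indeg=(0,1,0,1,0,2,0)
step 3: output 4; order=[0,2,4]; indeg=(0,0,0,0,0,2,0)
step 4: output 1; order=[0,2,4,1]; indeg=(0,0,0,0,0,2,0)
step 5: output 3; order=[0,2,4,1,3]; indeg=(0,0,0,0,0,1,0)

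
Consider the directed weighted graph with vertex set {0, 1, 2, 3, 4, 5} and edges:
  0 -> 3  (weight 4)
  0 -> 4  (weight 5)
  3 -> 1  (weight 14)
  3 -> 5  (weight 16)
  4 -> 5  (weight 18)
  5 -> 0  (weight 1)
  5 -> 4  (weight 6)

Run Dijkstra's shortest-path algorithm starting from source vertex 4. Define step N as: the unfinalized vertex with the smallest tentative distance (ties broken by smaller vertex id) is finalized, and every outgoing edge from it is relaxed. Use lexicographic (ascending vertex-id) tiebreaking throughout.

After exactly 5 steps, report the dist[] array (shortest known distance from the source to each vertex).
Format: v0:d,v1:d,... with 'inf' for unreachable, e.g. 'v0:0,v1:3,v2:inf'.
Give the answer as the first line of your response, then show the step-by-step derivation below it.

v0:19,v1:37,v2:inf,v3:23,v4:0,v5:18

step 1: dist = v0:inf,v1:inf,v2:inf,v3:inf,v4:0,v5:18
step 2: dist = v0:19,v1:inf,v2:inf,v3:inf,v4:0,v5:18
step 3: dist = v0:19,v1:inf,v2:inf,v3:23,v4:0,v5:18
step 4: dist = v0:19,v1:37,v2:inf,v3:23,v4:0,v5:18
step 5: dist = v0:19,v1:37,v2:inf,v3:23,v4:0,v5:18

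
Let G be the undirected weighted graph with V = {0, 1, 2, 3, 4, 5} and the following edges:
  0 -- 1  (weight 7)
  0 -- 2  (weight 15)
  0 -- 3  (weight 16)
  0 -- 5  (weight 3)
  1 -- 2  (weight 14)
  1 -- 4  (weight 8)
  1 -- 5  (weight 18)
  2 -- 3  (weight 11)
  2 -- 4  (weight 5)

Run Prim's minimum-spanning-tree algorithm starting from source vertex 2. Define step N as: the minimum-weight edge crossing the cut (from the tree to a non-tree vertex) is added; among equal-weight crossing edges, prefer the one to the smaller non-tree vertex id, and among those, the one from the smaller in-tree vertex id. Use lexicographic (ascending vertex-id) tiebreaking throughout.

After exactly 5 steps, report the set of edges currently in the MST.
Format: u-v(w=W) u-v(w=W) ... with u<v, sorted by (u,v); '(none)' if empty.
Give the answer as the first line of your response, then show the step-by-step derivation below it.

0-1(w=7) 0-5(w=3) 1-4(w=8) 2-3(w=11) 2-4(w=5)

step 1: add edge 2-4 (w=5); MST = {2-4(w=5)}
step 2: add edge 1-4 (w=8); MST = {1-4(w=8) 2-4(w=5)}
step 3: add edge 0-1 (w=7); MST = {0-1(w=7) 1-4(w=8) 2-4(w=5)}
step 4: add edge 0-5 (w=3); MST = {0-1(w=7) 0-5(w=3) 1-4(w=8) 2-4(w=5)}
step 5: add edge 2-3 (w=11); MST = {0-1(w=7) 0-5(w=3) 1-4(w=8) 2-3(w=11) 2-4(w=5)}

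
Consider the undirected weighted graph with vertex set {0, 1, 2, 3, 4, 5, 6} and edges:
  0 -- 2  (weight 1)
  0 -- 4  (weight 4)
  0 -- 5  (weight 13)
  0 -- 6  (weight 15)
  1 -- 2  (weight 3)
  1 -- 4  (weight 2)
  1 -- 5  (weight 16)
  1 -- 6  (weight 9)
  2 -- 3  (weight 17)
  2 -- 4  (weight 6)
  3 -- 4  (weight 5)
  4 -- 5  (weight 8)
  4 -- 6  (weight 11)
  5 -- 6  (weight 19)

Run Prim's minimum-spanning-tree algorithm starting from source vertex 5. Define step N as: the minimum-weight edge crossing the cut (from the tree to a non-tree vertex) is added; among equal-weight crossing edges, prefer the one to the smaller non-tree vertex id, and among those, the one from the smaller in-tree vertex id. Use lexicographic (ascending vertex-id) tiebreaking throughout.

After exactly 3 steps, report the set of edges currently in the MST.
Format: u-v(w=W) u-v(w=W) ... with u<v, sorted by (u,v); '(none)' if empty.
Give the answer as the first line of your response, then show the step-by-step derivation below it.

1-2(w=3) 1-4(w=2) 4-5(w=8)

step 1: add edge 4-5 (w=8); MST = {4-5(w=8)}
step 2: add edge 1-4 (w=2); MST = {1-4(w=2) 4-5(w=8)}
step 3: add edge 1-2 (w=3); MST = {1-2(w=3) 1-4(w=2) 4-5(w=8)}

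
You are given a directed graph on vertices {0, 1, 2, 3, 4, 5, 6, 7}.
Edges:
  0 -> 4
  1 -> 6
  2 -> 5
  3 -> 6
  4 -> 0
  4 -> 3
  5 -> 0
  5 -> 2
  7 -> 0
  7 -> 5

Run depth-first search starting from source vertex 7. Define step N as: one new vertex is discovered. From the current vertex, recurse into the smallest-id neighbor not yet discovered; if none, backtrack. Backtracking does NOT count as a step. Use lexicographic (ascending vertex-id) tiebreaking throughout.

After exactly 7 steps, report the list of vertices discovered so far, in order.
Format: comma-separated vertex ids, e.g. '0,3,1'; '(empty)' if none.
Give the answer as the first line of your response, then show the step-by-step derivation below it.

7,0,4,3,6,5,2

step 1: discover 7; path=7; order=7
step 2: discover 0; path=7>0; order=7,0
step 3: discover 4; path=7>0>4; order=7,0,4
step 4: discover 3; path=7>0>4>3; order=7,0,4,3
step 5: discover 6; path=7>0>4>3>6; order=7,0,4,3,6
step 6: discover 5; path=7>5; order=7,0,4,3,6,5
step 7: discover 2; path=7>5>2; order=7,0,4,3,6,5,2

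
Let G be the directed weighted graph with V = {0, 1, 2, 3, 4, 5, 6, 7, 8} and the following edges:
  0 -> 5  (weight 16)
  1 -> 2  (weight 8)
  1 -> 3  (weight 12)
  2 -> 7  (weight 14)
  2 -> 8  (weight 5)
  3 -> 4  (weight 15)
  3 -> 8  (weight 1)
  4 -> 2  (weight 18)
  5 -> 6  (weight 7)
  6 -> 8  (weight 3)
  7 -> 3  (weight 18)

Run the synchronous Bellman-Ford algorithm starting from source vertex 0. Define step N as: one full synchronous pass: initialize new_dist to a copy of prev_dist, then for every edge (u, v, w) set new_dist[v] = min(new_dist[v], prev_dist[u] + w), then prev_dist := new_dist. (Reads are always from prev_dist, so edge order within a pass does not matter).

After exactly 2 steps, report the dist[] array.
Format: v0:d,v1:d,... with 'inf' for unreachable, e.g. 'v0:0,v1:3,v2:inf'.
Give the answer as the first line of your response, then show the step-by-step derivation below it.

v0:0,v1:inf,v2:inf,v3:inf,v4:inf,v5:16,v6:23,v7:inf,v8:inf

step 1: dist = v0:0,v1:inf,v2:inf,v3:inf,v4:inf,v5:16,v6:inf,v7:inf,v8:inf
step 2: dist = v0:0,v1:inf,v2:inf,v3:inf,v4:inf,v5:16,v6:23,v7:inf,v8:inf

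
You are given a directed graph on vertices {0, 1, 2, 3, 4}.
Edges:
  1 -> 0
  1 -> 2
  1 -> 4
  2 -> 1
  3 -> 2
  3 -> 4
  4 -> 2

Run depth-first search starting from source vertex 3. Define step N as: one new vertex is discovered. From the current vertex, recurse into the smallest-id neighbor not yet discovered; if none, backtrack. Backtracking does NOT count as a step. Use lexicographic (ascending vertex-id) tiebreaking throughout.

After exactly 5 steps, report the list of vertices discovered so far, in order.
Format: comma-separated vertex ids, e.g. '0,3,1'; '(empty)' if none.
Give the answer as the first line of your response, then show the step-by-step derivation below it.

3,2,1,0,4

step 1: discover 3; path=3; order=3
step 2: discover 2; path=3>2; order=3,2
step 3: discover 1; path=3>2>1; order=3,2,1
step 4: discover 0; path=3>2>1>0; order=3,2,1,0
step 5: discover 4; path=3>2>1>4; order=3,2,1,0,4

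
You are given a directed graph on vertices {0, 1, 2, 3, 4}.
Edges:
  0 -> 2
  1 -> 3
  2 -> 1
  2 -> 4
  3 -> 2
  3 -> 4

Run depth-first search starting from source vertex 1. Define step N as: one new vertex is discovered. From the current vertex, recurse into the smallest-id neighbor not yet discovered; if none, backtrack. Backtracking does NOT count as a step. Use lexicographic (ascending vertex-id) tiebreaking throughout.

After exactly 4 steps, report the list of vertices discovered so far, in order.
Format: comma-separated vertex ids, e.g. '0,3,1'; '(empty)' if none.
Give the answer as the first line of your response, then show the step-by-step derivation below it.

1,3,2,4

step 1: discover 1; path=1; order=1
step 2: discover 3; path=1>3; order=1,3
step 3: discover 2; path=1>3>2; order=1,3,2
step 4: discover 4; path=1>3>2>4; order=1,3,2,4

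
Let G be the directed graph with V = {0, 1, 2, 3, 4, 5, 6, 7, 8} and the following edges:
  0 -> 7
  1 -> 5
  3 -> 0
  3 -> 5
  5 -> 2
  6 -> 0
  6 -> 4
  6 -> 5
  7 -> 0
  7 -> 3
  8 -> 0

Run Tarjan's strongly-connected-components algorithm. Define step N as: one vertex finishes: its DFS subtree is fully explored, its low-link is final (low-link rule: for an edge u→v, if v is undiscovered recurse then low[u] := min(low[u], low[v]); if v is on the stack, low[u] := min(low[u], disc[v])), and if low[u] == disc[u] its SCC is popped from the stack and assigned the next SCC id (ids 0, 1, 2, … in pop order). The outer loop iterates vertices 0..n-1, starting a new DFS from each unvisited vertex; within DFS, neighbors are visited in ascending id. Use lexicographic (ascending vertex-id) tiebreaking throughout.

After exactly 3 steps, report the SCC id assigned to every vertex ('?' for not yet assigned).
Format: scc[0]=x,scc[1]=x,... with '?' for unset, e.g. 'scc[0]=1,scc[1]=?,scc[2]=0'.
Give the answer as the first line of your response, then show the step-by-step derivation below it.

scc[0]=?,scc[1]=?,scc[2]=0,scc[3]=?,scc[4]=?,scc[5]=1,scc[6]=?,scc[7]=?,scc[8]=?

step 1: low=(low[0]=0,low[1]=?,low[2]=4,low[3]=0,low[4]=?,low[5]=3,low[6]=?,low[7]=0,low[8]=?); scc=(scc[0]=?,scc[1]=?,scc[2]=0,scc[3]=?,scc[4]=?,scc[5]=?,scc[6]=?,scc[7]=?,scc[8]=?)
step 2: low=(low[0]=0,low[1]=?,low[2]=4,low[3]=0,low[4]=?,low[5]=3,low[6]=?,low[7]=0,low[8]=?); scc=(scc[0]=?,scc[1]=?,scc[2]=0,scc[3]=?,scc[4]=?,scc[5]=1,scc[6]=?,scc[7]=?,scc[8]=?)
step 3: low=(low[0]=0,low[1]=?,low[2]=4,low[3]=0,low[4]=?,low[5]=3,low[6]=?,low[7]=0,low[8]=?); scc=(scc[0]=?,scc[1]=?,scc[2]=0,scc[3]=?,scc[4]=?,scc[5]=1,scc[6]=?,scc[7]=?,scc[8]=?)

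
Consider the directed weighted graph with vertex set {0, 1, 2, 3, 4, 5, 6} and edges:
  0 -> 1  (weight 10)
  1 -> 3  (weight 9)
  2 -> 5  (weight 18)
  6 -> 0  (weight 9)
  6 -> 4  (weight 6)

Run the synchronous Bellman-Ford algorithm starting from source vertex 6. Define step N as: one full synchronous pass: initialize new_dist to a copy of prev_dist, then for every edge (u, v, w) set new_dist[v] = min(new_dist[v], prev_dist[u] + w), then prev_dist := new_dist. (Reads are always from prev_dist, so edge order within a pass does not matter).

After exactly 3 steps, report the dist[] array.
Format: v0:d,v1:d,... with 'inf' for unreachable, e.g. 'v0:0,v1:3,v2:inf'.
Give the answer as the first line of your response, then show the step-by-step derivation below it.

v0:9,v1:19,v2:inf,v3:28,v4:6,v5:inf,v6:0

step 1: dist = v0:9,v1:inf,v2:inf,v3:inf,v4:6,v5:inf,v6:0
step 2: dist = v0:9,v1:19,v2:inf,v3:inf,v4:6,v5:inf,v6:0
step 3: dist = v0:9,v1:19,v2:inf,v3:28,v4:6,v5:inf,v6:0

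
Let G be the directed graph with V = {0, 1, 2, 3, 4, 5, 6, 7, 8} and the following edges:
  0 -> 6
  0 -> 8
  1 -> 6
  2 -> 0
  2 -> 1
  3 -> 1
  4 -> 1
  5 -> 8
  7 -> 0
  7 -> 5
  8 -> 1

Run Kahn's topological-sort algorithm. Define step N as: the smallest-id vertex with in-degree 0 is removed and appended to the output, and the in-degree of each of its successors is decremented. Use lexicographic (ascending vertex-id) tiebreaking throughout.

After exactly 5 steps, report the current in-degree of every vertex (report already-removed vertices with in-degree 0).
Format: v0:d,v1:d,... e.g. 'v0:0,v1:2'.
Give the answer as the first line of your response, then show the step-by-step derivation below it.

v0:0,v1:1,v2:0,v3:0,v4:0,v5:0,v6:1,v7:0,v8:1

step 1: output 2; order=[2]; indeg=(1,3,0,0,0,1,2,0,2)
step 2: output 3; order=[2,3]; indeg=(1,2,0,0,0,1,2,0,2)
step 3: output 4; order=[2,3,4]; indeg=(1,1,0,0,0,1,2,0,2)
step 4: output 7; order=[2,3,4,7]; indeg=(0,1,0,0,0,0,2,0,2)
step 5: output 0; order=[2,3,4,7,0]; indeg=(0,1,0,0,0,0,1,0,1)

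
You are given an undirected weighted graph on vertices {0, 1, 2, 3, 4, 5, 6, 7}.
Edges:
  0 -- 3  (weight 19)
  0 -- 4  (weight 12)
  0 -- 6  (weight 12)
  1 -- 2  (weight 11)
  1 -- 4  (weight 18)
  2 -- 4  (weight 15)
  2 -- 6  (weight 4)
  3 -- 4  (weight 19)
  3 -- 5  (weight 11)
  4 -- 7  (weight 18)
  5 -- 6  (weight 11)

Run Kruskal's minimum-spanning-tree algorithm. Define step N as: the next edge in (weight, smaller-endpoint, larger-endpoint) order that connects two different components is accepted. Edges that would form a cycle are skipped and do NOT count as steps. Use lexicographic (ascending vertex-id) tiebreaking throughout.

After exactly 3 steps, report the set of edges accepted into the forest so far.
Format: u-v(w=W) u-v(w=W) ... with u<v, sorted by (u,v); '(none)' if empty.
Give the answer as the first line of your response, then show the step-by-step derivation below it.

1-2(w=11) 2-6(w=4) 3-5(w=11)

step 1: add edge 2-6 (w=4); MST = {2-6(w=4)}
step 2: add edge 1-2 (w=11); MST = {1-2(w=11) 2-6(w=4)}
step 3: add edge 3-5 (w=11); MST = {1-2(w=11) 2-6(w=4) 3-5(w=11)}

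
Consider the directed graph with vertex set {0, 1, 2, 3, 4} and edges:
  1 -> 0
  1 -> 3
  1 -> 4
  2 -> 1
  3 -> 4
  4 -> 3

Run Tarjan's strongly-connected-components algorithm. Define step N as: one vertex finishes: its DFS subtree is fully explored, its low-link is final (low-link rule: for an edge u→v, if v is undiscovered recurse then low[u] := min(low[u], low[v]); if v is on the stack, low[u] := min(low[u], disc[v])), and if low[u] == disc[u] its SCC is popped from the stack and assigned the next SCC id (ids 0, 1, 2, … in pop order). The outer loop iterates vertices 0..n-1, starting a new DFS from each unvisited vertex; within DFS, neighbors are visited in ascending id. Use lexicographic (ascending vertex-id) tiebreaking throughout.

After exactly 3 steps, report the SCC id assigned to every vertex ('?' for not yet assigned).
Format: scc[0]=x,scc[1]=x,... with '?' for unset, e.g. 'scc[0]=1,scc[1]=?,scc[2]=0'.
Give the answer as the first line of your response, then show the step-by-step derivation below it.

scc[0]=0,scc[1]=?,scc[2]=?,scc[3]=1,scc[4]=1

step 1: low=(low[0]=0,low[1]=?,low[2]=?,low[3]=?,low[4]=?); scc=(scc[0]=0,scc[1]=?,scc[2]=?,scc[3]=?,scc[4]=?)
step 2: low=(low[0]=0,low[1]=1,low[2]=?,low[3]=2,low[4]=2); scc=(scc[0]=0,scc[1]=?,scc[2]=?,scc[3]=?,scc[4]=?)
step 3: low=(low[0]=0,low[1]=1,low[2]=?,low[3]=2,low[4]=2); scc=(scc[0]=0,scc[1]=?,scc[2]=?,scc[3]=1,scc[4]=1)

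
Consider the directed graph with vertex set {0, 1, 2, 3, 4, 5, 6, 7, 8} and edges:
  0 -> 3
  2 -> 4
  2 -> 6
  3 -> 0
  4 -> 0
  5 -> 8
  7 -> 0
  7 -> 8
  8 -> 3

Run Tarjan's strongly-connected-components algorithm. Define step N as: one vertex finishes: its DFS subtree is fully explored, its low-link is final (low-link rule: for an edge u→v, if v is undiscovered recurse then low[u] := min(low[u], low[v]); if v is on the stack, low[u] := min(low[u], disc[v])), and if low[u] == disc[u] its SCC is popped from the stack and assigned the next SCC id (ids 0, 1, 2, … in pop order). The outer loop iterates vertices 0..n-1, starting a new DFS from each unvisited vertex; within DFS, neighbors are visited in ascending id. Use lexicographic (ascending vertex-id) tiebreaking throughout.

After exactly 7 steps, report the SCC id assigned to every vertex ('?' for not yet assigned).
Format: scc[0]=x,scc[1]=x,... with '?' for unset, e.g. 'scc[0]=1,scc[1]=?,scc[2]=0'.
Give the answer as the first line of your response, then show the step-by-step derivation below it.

scc[0]=0,scc[1]=1,scc[2]=4,scc[3]=0,scc[4]=2,scc[5]=?,scc[6]=3,scc[7]=?,scc[8]=5

step 1: low=(low[0]=0,low[1]=?,low[2]=?,low[3]=0,low[4]=?,low[5]=?,low[6]=?,low[7]=?,low[8]=?); scc=(scc[0]=?,scc[1]=?,scc[2]=?,scc[3]=?,scc[4]=?,scc[5]=?,scc[6]=?,scc[7]=?,scc[8]=?)
step 2: low=(low[0]=0,low[1]=?,low[2]=?,low[3]=0,low[4]=?,low[5]=?,low[6]=?,low[7]=?,low[8]=?); scc=(scc[0]=0,scc[1]=?,scc[2]=?,scc[3]=0,scc[4]=?,scc[5]=?,scc[6]=?,scc[7]=?,scc[8]=?)
step 3: low=(low[0]=0,low[1]=2,low[2]=?,low[3]=0,low[4]=?,low[5]=?,low[6]=?,low[7]=?,low[8]=?); scc=(scc[0]=0,scc[1]=1,scc[2]=?,scc[3]=0,scc[4]=?,scc[5]=?,scc[6]=?,scc[7]=?,scc[8]=?)
step 4: low=(low[0]=0,low[1]=2,low[2]=3,low[3]=0,low[4]=4,low[5]=?,low[6]=?,low[7]=?,low[8]=?); scc=(scc[0]=0,scc[1]=1,scc[2]=?,scc[3]=0,scc[4]=2,scc[5]=?,scc[6]=?,scc[7]=?,scc[8]=?)
step 5: low=(low[0]=0,low[1]=2,low[2]=3,low[3]=0,low[4]=4,low[5]=?,low[6]=5,low[7]=?,low[8]=?); scc=(scc[0]=0,scc[1]=1,scc[2]=?,scc[3]=0,scc[4]=2,scc[5]=?,scc[6]=3,scc[7]=?,scc[8]=?)
step 6: low=(low[0]=0,low[1]=2,low[2]=3,low[3]=0,low[4]=4,low[5]=?,low[6]=5,low[7]=?,low[8]=?); scc=(scc[0]=0,scc[1]=1,scc[2]=4,scc[3]=0,scc[4]=2,scc[5]=?,scc[6]=3,scc[7]=?,scc[8]=?)
step 7: low=(low[0]=0,low[1]=2,low[2]=3,low[3]=0,low[4]=4,low[5]=6,low[6]=5,low[7]=?,low[8]=7); scc=(scc[0]=0,scc[1]=1,scc[2]=4,scc[3]=0,scc[4]=2,scc[5]=?,scc[6]=3,scc[7]=?,scc[8]=5)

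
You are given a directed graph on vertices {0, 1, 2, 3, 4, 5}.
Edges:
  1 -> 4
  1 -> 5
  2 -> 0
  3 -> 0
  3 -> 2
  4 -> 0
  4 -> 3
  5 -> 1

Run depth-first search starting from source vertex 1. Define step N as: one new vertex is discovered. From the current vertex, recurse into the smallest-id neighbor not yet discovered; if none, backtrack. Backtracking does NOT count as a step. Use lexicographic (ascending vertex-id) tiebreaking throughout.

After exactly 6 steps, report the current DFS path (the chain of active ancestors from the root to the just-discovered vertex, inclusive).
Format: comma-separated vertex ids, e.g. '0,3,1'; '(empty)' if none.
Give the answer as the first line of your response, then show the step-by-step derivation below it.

1,5

step 1: discover 1; path=1; order=1
step 2: discover 4; path=1>4; order=1,4
step 3: discover 0; path=1>4>0; order=1,4,0
step 4: discover 3; path=1>4>3; order=1,4,0,3
step 5: discover 2; path=1>4>3>2; order=1,4,0,3,2
step 6: discover 5; path=1>5; order=1,4,0,3,2,5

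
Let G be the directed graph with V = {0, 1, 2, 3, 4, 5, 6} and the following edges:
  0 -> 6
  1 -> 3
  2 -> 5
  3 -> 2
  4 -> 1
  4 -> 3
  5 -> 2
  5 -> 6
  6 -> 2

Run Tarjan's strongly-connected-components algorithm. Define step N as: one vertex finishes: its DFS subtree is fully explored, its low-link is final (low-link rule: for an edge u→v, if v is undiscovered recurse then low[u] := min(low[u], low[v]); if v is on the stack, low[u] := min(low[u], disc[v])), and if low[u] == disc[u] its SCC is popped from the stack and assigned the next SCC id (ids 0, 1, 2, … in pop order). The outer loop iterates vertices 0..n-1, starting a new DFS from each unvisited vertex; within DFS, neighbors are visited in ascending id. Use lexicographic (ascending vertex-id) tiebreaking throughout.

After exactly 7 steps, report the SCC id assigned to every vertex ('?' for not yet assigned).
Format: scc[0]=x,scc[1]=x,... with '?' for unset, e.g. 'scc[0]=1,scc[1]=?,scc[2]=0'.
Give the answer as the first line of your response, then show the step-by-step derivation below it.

scc[0]=1,scc[1]=3,scc[2]=0,scc[3]=2,scc[4]=4,scc[5]=0,scc[6]=0

step 1: low=(low[0]=0,low[1]=?,low[2]=2,low[3]=?,low[4]=?,low[5]=1,low[6]=1); scc=(scc[0]=?,scc[1]=?,scc[2]=?,scc[3]=?,scc[4]=?,scc[5]=?,scc[6]=?)
step 2: low=(low[0]=0,low[1]=?,low[2]=1,low[3]=?,low[4]=?,low[5]=1,low[6]=1); scc=(scc[0]=?,scc[1]=?,scc[2]=?,scc[3]=?,scc[4]=?,scc[5]=?,scc[6]=?)
step 3: low=(low[0]=0,low[1]=?,low[2]=1,low[3]=?,low[4]=?,low[5]=1,low[6]=1); scc=(scc[0]=?,scc[1]=?,scc[2]=0,scc[3]=?,scc[4]=?,scc[5]=0,scc[6]=0)
step 4: low=(low[0]=0,low[1]=?,low[2]=1,low[3]=?,low[4]=?,low[5]=1,low[6]=1); scc=(scc[0]=1,scc[1]=?,scc[2]=0,scc[3]=?,scc[4]=?,scc[5]=0,scc[6]=0)
step 5: low=(low[0]=0,low[1]=4,low[2]=1,low[3]=5,low[4]=?,low[5]=1,low[6]=1); scc=(scc[0]=1,scc[1]=?,scc[2]=0,scc[3]=2,scc[4]=?,scc[5]=0,scc[6]=0)
step 6: low=(low[0]=0,low[1]=4,low[2]=1,low[3]=5,low[4]=?,low[5]=1,low[6]=1); scc=(scc[0]=1,scc[1]=3,scc[2]=0,scc[3]=2,scc[4]=?,scc[5]=0,scc[6]=0)
step 7: low=(low[0]=0,low[1]=4,low[2]=1,low[3]=5,low[4]=6,low[5]=1,low[6]=1); scc=(scc[0]=1,scc[1]=3,scc[2]=0,scc[3]=2,scc[4]=4,scc[5]=0,scc[6]=0)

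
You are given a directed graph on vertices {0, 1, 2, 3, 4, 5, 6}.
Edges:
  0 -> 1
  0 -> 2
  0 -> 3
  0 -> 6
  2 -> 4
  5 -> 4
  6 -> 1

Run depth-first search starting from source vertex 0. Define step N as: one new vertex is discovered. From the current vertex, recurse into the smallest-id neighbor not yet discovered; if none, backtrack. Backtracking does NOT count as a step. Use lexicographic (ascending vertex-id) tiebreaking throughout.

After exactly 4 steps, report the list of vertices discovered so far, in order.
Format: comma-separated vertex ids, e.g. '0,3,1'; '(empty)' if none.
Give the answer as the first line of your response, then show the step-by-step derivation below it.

0,1,2,4

step 1: discover 0; path=0; order=0
step 2: discover 1; path=0>1; order=0,1
step 3: discover 2; path=0>2; order=0,1,2
step 4: discover 4; path=0>2>4; order=0,1,2,4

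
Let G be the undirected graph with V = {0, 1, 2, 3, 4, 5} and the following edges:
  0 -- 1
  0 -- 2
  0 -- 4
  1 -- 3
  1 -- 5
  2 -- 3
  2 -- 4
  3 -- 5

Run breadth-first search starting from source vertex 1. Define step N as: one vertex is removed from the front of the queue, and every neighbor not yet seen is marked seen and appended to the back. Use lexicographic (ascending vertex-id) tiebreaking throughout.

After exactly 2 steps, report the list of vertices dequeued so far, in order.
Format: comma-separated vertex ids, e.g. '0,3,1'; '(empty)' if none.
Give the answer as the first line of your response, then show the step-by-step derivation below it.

1,0

step 1: dequeue 1; queue=[0,3,5]; order=1
step 2: dequeue 0; queue=[3,5,2,4]; order=1,0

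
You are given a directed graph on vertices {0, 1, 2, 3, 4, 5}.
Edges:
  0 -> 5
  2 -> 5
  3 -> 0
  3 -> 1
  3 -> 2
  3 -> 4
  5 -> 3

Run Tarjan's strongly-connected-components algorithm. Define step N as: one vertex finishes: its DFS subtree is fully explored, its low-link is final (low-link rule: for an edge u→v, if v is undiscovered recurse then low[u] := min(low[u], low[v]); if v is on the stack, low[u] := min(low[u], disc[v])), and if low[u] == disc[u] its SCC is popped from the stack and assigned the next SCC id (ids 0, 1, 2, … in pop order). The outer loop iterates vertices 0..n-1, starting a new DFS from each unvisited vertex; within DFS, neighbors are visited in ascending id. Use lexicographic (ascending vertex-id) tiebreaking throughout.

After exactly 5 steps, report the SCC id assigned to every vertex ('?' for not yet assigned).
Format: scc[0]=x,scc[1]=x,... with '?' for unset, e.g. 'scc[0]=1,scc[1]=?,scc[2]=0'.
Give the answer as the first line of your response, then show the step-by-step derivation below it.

scc[0]=?,scc[1]=0,scc[2]=?,scc[3]=?,scc[4]=1,scc[5]=?

step 1: low=(low[0]=0,low[1]=3,low[2]=?,low[3]=0,low[4]=?,low[5]=1); scc=(scc[0]=?,scc[1]=0,scc[2]=?,scc[3]=?,scc[4]=?,scc[5]=?)
step 2: low=(low[0]=0,low[1]=3,low[2]=1,low[3]=0,low[4]=?,low[5]=1); scc=(scc[0]=?,scc[1]=0,scc[2]=?,scc[3]=?,scc[4]=?,scc[5]=?)
step 3: low=(low[0]=0,low[1]=3,low[2]=1,low[3]=0,low[4]=5,low[5]=1); scc=(scc[0]=?,scc[1]=0,scc[2]=?,scc[3]=?,scc[4]=1,scc[5]=?)
step 4: low=(low[0]=0,low[1]=3,low[2]=1,low[3]=0,low[4]=5,low[5]=1); scc=(scc[0]=?,scc[1]=0,scc[2]=?,scc[3]=?,scc[4]=1,scc[5]=?)
step 5: low=(low[0]=0,low[1]=3,low[2]=1,low[3]=0,low[4]=5,low[5]=0); scc=(scc[0]=?,scc[1]=0,scc[2]=?,scc[3]=?,scc[4]=1,scc[5]=?)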